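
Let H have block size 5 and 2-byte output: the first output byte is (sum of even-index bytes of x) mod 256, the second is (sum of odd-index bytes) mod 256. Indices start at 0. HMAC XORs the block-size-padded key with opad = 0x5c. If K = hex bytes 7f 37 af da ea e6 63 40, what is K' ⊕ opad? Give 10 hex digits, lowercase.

276b5c5c5c

Key hex bytes 7f 37 af da ea e6 63 40 is 8 bytes > B = 5, so hash it first: H(key) = 7b 37, then zero-pad to 5 bytes: K' = 7b 37 00 00 00.
XOR each byte with 0x5c: 7b⊕5c=27, 37⊕5c=6b, 00⊕5c=5c, 00⊕5c=5c, 00⊕5c=5c.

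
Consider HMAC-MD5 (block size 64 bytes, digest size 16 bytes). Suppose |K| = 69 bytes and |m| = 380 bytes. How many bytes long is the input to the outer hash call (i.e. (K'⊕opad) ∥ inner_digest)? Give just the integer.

80

Key is 69 > 64 bytes, so it is hashed to 16 bytes then zero-padded to 64: |K'| = 64.
Outer input = (K'⊕opad) ∥ H(inner) → 64 + 16 = 80 bytes.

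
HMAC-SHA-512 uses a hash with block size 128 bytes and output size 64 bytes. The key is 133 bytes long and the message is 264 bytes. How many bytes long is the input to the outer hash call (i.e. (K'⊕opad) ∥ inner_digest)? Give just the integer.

Key is 133 > 128 bytes, so it is hashed to 64 bytes then zero-padded to 128: |K'| = 128.
Outer input = (K'⊕opad) ∥ H(inner) → 128 + 64 = 192 bytes.

192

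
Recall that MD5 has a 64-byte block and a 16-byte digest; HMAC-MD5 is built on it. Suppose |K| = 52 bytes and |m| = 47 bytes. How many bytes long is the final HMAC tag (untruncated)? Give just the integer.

16

The tag is one MD5 digest: 16 bytes.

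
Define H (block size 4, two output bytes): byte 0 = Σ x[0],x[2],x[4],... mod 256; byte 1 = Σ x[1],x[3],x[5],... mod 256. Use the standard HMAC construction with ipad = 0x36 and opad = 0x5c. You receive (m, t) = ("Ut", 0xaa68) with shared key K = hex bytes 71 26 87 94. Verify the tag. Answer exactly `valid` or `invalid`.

Key hex bytes 71 26 87 94 is exactly B = 4 bytes: K' = 71 26 87 94.
K' ⊕ ipad = 47 10 b1 a2; K' ⊕ opad = 2d 7a db c8.
Inner hash: even-index sum = 333 mod 256 = 77; odd-index sum = 294 mod 256 = 38 → 4d 26.
Outer hash (recomputed tag): even-index sum = 341 mod 256 = 85; odd-index sum = 360 mod 256 = 104 → 55 68.
Recomputed tag = 5568; claimed = aa68 → mismatch.

invalid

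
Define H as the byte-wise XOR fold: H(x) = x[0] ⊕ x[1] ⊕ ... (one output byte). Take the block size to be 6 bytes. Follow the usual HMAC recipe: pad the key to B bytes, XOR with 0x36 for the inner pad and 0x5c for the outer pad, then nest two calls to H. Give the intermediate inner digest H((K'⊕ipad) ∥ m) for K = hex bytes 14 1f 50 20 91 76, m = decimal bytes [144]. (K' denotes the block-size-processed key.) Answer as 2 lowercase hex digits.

Key hex bytes 14 1f 50 20 91 76 is exactly B = 6 bytes: K' = 14 1f 50 20 91 76.
K' ⊕ ipad = 22 29 66 16 a7 40.
Inner input = 22 29 66 16 a7 40 ∥ 90.
Inner hash: XOR 22⊕29⊕66⊕16⊕a7⊕40⊕90 = 0c.

0c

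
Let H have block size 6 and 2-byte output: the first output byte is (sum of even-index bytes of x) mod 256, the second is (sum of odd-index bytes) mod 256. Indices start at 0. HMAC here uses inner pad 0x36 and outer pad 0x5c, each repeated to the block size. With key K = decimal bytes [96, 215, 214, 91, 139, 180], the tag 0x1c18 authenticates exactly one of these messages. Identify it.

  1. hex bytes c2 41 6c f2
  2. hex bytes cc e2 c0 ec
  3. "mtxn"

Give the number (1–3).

2

Key decimal bytes [96, 215, 214, 91, 139, 180] = 60 d7 d6 5b 8b b4 is exactly B = 6 bytes: K' = 60 d7 d6 5b 8b b4.
K' ⊕ ipad = 56 e1 e0 6d bd 82; K' ⊕ opad = 3c 8b 8a 07 d7 e8.
m1: inner = H(56 e1 e0 6d bd 82 c2 41 6c f2) = 21 03; tag = H(3c 8b 8a 07 d7 e8 21 03) = be7d
m2: inner = H(56 e1 e0 6d bd 82 cc e2 c0 ec) = 7f 9e; tag = H(3c 8b 8a 07 d7 e8 7f 9e) = 1c18 ← matches
m3: inner = H(56 e1 e0 6d bd 82 6d 74 78 6e) = d8 b2; tag = H(3c 8b 8a 07 d7 e8 d8 b2) = 752c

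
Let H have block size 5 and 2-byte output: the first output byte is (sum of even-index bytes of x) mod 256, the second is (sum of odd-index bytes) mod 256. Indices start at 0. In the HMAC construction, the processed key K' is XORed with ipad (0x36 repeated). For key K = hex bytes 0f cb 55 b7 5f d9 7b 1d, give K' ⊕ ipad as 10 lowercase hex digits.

Key hex bytes 0f cb 55 b7 5f d9 7b 1d is 8 bytes > B = 5, so hash it first: H(key) = 3e 78, then zero-pad to 5 bytes: K' = 3e 78 00 00 00.
XOR each byte with 0x36: 3e⊕36=08, 78⊕36=4e, 00⊕36=36, 00⊕36=36, 00⊕36=36.

084e363636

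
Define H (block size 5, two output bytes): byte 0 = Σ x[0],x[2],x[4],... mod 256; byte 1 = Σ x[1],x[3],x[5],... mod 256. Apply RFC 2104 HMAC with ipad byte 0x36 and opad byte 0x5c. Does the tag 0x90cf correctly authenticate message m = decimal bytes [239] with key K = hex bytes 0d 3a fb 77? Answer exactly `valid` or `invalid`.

Key hex bytes 0d 3a fb 77 is 4 bytes ≤ B = 5; zero-pad to 5 bytes: K' = 0d 3a fb 77 00.
K' ⊕ ipad = 3b 0c cd 41 36; K' ⊕ opad = 51 66 a7 2b 5c.
Inner hash: even-index sum = 318 mod 256 = 62; odd-index sum = 316 mod 256 = 60 → 3e 3c.
Outer hash (recomputed tag): even-index sum = 400 mod 256 = 144; odd-index sum = 207 mod 256 = 207 → 90 cf.
Recomputed tag = 90cf; claimed = 90cf → match.

valid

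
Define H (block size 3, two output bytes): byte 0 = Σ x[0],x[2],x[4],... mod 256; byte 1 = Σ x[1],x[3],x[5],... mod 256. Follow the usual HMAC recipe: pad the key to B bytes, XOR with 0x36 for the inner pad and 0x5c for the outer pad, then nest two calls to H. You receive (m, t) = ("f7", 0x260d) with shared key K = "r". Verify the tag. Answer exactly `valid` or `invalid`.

valid

Key "r" = 72 is 1 byte ≤ B = 3; zero-pad to 3 bytes: K' = 72 00 00.
K' ⊕ ipad = 44 36 36; K' ⊕ opad = 2e 5c 5c.
Inner hash: even-index sum = 177 mod 256 = 177; odd-index sum = 156 mod 256 = 156 → b1 9c.
Outer hash (recomputed tag): even-index sum = 294 mod 256 = 38; odd-index sum = 269 mod 256 = 13 → 26 0d.
Recomputed tag = 260d; claimed = 260d → match.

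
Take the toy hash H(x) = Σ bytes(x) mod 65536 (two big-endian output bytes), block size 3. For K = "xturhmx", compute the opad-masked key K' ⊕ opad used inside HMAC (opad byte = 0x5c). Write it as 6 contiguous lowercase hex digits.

Key "xturhmx" = 78 74 75 72 68 6d 78 is 7 bytes > B = 3, so hash it first: H(key) = 03 20, then zero-pad to 3 bytes: K' = 03 20 00.
XOR each byte with 0x5c: 03⊕5c=5f, 20⊕5c=7c, 00⊕5c=5c.

5f7c5c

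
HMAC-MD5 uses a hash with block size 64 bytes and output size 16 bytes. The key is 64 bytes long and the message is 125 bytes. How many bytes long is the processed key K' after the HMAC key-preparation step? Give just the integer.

64

Key is 64 ≤ 64 bytes, zero-padded: |K'| = 64.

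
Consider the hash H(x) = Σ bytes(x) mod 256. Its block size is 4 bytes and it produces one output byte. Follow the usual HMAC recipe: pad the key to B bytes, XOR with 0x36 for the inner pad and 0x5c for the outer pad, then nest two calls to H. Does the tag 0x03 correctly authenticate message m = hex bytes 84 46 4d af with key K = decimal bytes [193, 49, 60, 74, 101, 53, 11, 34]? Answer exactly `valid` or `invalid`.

Key decimal bytes [193, 49, 60, 74, 101, 53, 11, 34] = c1 31 3c 4a 65 35 0b 22 is 8 bytes > B = 4, so hash it first: H(key) = 3f, then zero-pad to 4 bytes: K' = 3f 00 00 00.
K' ⊕ ipad = 09 36 36 36; K' ⊕ opad = 63 5c 5c 5c.
Inner hash: sum = 9+54+54+54+132+70+77+175 = 625; mod 256 = 113 → 71.
Outer hash (recomputed tag): sum = 99+92+92+92+113 = 488; mod 256 = 232 → e8.
Recomputed tag = e8; claimed = 03 → mismatch.

invalid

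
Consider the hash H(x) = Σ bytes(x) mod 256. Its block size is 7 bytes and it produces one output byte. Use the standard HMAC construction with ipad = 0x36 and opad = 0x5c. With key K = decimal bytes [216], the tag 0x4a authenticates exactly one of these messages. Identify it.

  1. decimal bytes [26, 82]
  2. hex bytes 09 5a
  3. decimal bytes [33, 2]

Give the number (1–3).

1

Key decimal bytes [216] = d8 is 1 byte ≤ B = 7; zero-pad to 7 bytes: K' = d8 00 00 00 00 00 00.
K' ⊕ ipad = ee 36 36 36 36 36 36; K' ⊕ opad = 84 5c 5c 5c 5c 5c 5c.
m1: inner = H(ee 36 36 36 36 36 36 1a 52) = 9e; tag = H(84 5c 5c 5c 5c 5c 5c 9e) = 4a ← matches
m2: inner = H(ee 36 36 36 36 36 36 09 5a) = 95; tag = H(84 5c 5c 5c 5c 5c 5c 95) = 41
m3: inner = H(ee 36 36 36 36 36 36 21 02) = 55; tag = H(84 5c 5c 5c 5c 5c 5c 55) = 01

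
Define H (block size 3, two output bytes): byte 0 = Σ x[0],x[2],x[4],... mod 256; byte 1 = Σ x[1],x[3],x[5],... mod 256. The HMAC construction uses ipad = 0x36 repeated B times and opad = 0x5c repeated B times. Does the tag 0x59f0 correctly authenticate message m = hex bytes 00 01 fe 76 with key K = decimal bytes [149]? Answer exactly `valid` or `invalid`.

invalid

Key decimal bytes [149] = 95 is 1 byte ≤ B = 3; zero-pad to 3 bytes: K' = 95 00 00.
K' ⊕ ipad = a3 36 36; K' ⊕ opad = c9 5c 5c.
Inner hash: even-index sum = 336 mod 256 = 80; odd-index sum = 308 mod 256 = 52 → 50 34.
Outer hash (recomputed tag): even-index sum = 345 mod 256 = 89; odd-index sum = 172 mod 256 = 172 → 59 ac.
Recomputed tag = 59ac; claimed = 59f0 → mismatch.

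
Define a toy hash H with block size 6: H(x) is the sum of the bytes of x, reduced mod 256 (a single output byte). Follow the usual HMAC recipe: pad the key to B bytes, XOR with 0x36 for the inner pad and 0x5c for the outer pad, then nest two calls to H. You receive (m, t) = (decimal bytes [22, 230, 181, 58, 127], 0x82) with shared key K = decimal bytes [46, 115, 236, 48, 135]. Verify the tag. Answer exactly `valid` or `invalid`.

valid

Key decimal bytes [46, 115, 236, 48, 135] = 2e 73 ec 30 87 is 5 bytes ≤ B = 6; zero-pad to 6 bytes: K' = 2e 73 ec 30 87 00.
K' ⊕ ipad = 18 45 da 06 b1 36; K' ⊕ opad = 72 2f b0 6c db 5c.
Inner hash: sum = 24+69+218+6+177+54+22+230+181+58+127 = 1166; mod 256 = 142 → 8e.
Outer hash (recomputed tag): sum = 114+47+176+108+219+92+142 = 898; mod 256 = 130 → 82.
Recomputed tag = 82; claimed = 82 → match.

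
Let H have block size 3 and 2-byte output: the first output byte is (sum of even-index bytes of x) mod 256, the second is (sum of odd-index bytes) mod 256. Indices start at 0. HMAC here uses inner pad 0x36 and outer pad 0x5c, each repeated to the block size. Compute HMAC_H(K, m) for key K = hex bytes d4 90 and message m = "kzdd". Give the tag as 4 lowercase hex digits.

59c2

Key hex bytes d4 90 is 2 bytes ≤ B = 3; zero-pad to 3 bytes: K' = d4 90 00.
K' ⊕ ipad = e2 a6 36.  K' ⊕ opad = 88 cc 5c.
Inner input = (K'⊕ipad) ∥ m = e2 a6 36 ∥ 6b 7a 64 64.
Inner hash: even-index sum = 502 mod 256 = 246; odd-index sum = 373 mod 256 = 117 → f6 75.
Outer input = (K'⊕opad) ∥ inner = 88 cc 5c ∥ f6 75.
Outer hash (tag): even-index sum = 345 mod 256 = 89; odd-index sum = 450 mod 256 = 194 → 59 c2.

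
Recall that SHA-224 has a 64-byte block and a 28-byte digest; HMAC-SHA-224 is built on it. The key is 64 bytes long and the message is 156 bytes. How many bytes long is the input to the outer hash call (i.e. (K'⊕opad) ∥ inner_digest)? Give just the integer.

Key is 64 ≤ 64 bytes, zero-padded: |K'| = 64.
Outer input = (K'⊕opad) ∥ H(inner) → 64 + 28 = 92 bytes.

92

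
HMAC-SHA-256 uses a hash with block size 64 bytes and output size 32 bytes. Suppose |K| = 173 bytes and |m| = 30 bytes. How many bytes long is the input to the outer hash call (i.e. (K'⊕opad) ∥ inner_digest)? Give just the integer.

96

Key is 173 > 64 bytes, so it is hashed to 32 bytes then zero-padded to 64: |K'| = 64.
Outer input = (K'⊕opad) ∥ H(inner) → 64 + 32 = 96 bytes.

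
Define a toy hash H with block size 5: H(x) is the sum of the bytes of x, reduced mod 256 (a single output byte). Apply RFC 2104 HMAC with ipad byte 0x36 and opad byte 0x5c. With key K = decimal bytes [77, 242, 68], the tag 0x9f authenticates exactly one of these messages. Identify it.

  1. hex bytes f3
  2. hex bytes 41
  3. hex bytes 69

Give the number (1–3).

Key decimal bytes [77, 242, 68] = 4d f2 44 is 3 bytes ≤ B = 5; zero-pad to 5 bytes: K' = 4d f2 44 00 00.
K' ⊕ ipad = 7b c4 72 36 36; K' ⊕ opad = 11 ae 18 5c 5c.
m1: inner = H(7b c4 72 36 36 f3) = 10; tag = H(11 ae 18 5c 5c 10) = 9f ← matches
m2: inner = H(7b c4 72 36 36 41) = 5e; tag = H(11 ae 18 5c 5c 5e) = ed
m3: inner = H(7b c4 72 36 36 69) = 86; tag = H(11 ae 18 5c 5c 86) = 15

1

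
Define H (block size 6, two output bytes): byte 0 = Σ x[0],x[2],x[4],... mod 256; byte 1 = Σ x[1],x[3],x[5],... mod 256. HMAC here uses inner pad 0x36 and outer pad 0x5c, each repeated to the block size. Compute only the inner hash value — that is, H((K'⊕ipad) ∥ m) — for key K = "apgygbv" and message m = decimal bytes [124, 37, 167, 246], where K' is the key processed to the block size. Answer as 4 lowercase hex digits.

Key "apgygbv" = 61 70 67 79 67 62 76 is 7 bytes > B = 6, so hash it first: H(key) = a5 4b, then zero-pad to 6 bytes: K' = a5 4b 00 00 00 00.
K' ⊕ ipad = 93 7d 36 36 36 36.
Inner input = 93 7d 36 36 36 36 ∥ 7c 25 a7 f6.
Inner hash: even-index sum = 546 mod 256 = 34; odd-index sum = 516 mod 256 = 4 → 22 04.

2204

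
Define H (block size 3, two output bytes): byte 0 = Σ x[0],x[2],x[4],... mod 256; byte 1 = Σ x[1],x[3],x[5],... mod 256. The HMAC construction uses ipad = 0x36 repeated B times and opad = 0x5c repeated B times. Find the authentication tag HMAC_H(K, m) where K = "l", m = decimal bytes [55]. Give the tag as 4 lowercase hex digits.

f9ec

Key "l" = 6c is 1 byte ≤ B = 3; zero-pad to 3 bytes: K' = 6c 00 00.
K' ⊕ ipad = 5a 36 36.  K' ⊕ opad = 30 5c 5c.
Inner input = (K'⊕ipad) ∥ m = 5a 36 36 ∥ 37.
Inner hash: even-index sum = 144 mod 256 = 144; odd-index sum = 109 mod 256 = 109 → 90 6d.
Outer input = (K'⊕opad) ∥ inner = 30 5c 5c ∥ 90 6d.
Outer hash (tag): even-index sum = 249 mod 256 = 249; odd-index sum = 236 mod 256 = 236 → f9 ec.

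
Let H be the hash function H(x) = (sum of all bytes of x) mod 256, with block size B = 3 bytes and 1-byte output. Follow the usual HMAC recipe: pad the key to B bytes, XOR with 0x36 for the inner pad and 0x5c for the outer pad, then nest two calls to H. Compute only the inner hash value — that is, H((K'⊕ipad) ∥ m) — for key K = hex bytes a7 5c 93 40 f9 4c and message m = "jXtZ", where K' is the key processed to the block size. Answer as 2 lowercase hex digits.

Key hex bytes a7 5c 93 40 f9 4c is 6 bytes > B = 3, so hash it first: H(key) = 1b, then zero-pad to 3 bytes: K' = 1b 00 00.
K' ⊕ ipad = 2d 36 36.
Inner input = 2d 36 36 ∥ 6a 58 74 5a.
Inner hash: sum = 45+54+54+106+88+116+90 = 553; mod 256 = 41 → 29.

29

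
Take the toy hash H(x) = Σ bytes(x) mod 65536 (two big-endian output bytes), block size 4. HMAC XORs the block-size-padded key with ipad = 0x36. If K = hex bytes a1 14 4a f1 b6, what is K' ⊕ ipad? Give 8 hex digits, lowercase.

Key hex bytes a1 14 4a f1 b6 is 5 bytes > B = 4, so hash it first: H(key) = 02 a6, then zero-pad to 4 bytes: K' = 02 a6 00 00.
XOR each byte with 0x36: 02⊕36=34, a6⊕36=90, 00⊕36=36, 00⊕36=36.

34903636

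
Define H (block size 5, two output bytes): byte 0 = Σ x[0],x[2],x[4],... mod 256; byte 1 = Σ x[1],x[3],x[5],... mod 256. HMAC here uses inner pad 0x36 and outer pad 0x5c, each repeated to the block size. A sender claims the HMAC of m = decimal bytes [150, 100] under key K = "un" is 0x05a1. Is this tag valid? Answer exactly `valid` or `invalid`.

Key "un" = 75 6e is 2 bytes ≤ B = 5; zero-pad to 5 bytes: K' = 75 6e 00 00 00.
K' ⊕ ipad = 43 58 36 36 36; K' ⊕ opad = 29 32 5c 5c 5c.
Inner hash: even-index sum = 275 mod 256 = 19; odd-index sum = 292 mod 256 = 36 → 13 24.
Outer hash (recomputed tag): even-index sum = 261 mod 256 = 5; odd-index sum = 161 mod 256 = 161 → 05 a1.
Recomputed tag = 05a1; claimed = 05a1 → match.

valid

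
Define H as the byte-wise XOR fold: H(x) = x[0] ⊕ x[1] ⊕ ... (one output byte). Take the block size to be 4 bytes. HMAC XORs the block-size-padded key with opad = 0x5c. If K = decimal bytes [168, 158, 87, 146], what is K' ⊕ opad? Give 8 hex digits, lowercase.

Key decimal bytes [168, 158, 87, 146] = a8 9e 57 92 is exactly B = 4 bytes: K' = a8 9e 57 92.
XOR each byte with 0x5c: a8⊕5c=f4, 9e⊕5c=c2, 57⊕5c=0b, 92⊕5c=ce.

f4c20bce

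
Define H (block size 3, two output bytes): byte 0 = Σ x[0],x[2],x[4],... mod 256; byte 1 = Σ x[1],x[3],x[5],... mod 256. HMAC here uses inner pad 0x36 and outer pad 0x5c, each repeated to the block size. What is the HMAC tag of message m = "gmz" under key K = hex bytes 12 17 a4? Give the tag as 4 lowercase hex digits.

486e

Key hex bytes 12 17 a4 is exactly B = 3 bytes: K' = 12 17 a4.
K' ⊕ ipad = 24 21 92.  K' ⊕ opad = 4e 4b f8.
Inner input = (K'⊕ipad) ∥ m = 24 21 92 ∥ 67 6d 7a.
Inner hash: even-index sum = 291 mod 256 = 35; odd-index sum = 258 mod 256 = 2 → 23 02.
Outer input = (K'⊕opad) ∥ inner = 4e 4b f8 ∥ 23 02.
Outer hash (tag): even-index sum = 328 mod 256 = 72; odd-index sum = 110 mod 256 = 110 → 48 6e.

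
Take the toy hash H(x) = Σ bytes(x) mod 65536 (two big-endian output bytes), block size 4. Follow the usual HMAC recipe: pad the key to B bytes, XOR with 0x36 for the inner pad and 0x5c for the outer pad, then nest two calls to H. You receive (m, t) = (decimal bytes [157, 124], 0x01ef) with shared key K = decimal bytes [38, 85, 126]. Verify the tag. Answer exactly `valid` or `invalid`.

Key decimal bytes [38, 85, 126] = 26 55 7e is 3 bytes ≤ B = 4; zero-pad to 4 bytes: K' = 26 55 7e 00.
K' ⊕ ipad = 10 63 48 36; K' ⊕ opad = 7a 09 22 5c.
Inner hash: sum = 16+99+72+54+157+124 = 522 → 02 0a.
Outer hash (recomputed tag): sum = 122+9+34+92+2+10 = 269 → 01 0d.
Recomputed tag = 010d; claimed = 01ef → mismatch.

invalid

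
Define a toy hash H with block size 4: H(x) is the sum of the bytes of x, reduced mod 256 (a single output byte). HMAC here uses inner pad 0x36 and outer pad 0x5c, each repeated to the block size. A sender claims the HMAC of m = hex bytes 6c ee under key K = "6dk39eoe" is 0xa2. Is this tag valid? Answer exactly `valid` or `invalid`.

Key "6dk39eoe" = 36 64 6b 33 39 65 6f 65 is 8 bytes > B = 4, so hash it first: H(key) = aa, then zero-pad to 4 bytes: K' = aa 00 00 00.
K' ⊕ ipad = 9c 36 36 36; K' ⊕ opad = f6 5c 5c 5c.
Inner hash: sum = 156+54+54+54+108+238 = 664; mod 256 = 152 → 98.
Outer hash (recomputed tag): sum = 246+92+92+92+152 = 674; mod 256 = 162 → a2.
Recomputed tag = a2; claimed = a2 → match.

valid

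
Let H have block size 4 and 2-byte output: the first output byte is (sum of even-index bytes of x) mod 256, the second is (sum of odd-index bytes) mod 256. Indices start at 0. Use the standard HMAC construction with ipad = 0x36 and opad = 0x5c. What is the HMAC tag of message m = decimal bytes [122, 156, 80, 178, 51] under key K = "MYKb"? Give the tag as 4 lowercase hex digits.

Key "MYKb" = 4d 59 4b 62 is exactly B = 4 bytes: K' = 4d 59 4b 62.
K' ⊕ ipad = 7b 6f 7d 54.  K' ⊕ opad = 11 05 17 3e.
Inner input = (K'⊕ipad) ∥ m = 7b 6f 7d 54 ∥ 7a 9c 50 b2 33.
Inner hash: even-index sum = 501 mod 256 = 245; odd-index sum = 529 mod 256 = 17 → f5 11.
Outer input = (K'⊕opad) ∥ inner = 11 05 17 3e ∥ f5 11.
Outer hash (tag): even-index sum = 285 mod 256 = 29; odd-index sum = 84 mod 256 = 84 → 1d 54.

1d54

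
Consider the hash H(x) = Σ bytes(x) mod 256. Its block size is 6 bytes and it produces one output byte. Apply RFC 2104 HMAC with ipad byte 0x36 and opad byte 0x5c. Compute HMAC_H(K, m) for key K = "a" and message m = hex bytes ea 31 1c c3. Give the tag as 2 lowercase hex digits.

68

Key "a" = 61 is 1 byte ≤ B = 6; zero-pad to 6 bytes: K' = 61 00 00 00 00 00.
K' ⊕ ipad = 57 36 36 36 36 36.  K' ⊕ opad = 3d 5c 5c 5c 5c 5c.
Inner input = (K'⊕ipad) ∥ m = 57 36 36 36 36 36 ∥ ea 31 1c c3.
Inner hash: sum = 87+54+54+54+54+54+234+49+28+195 = 863; mod 256 = 95 → 5f.
Outer input = (K'⊕opad) ∥ inner = 3d 5c 5c 5c 5c 5c ∥ 5f.
Outer hash (tag): sum = 61+92+92+92+92+92+95 = 616; mod 256 = 104 → 68.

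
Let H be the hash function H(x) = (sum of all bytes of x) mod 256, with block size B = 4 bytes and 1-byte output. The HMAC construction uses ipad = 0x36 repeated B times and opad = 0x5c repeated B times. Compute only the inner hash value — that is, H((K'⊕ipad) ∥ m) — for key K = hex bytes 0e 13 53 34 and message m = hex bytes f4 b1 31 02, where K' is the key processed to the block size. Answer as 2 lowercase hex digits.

9c

Key hex bytes 0e 13 53 34 is exactly B = 4 bytes: K' = 0e 13 53 34.
K' ⊕ ipad = 38 25 65 02.
Inner input = 38 25 65 02 ∥ f4 b1 31 02.
Inner hash: sum = 56+37+101+2+244+177+49+2 = 668; mod 256 = 156 → 9c.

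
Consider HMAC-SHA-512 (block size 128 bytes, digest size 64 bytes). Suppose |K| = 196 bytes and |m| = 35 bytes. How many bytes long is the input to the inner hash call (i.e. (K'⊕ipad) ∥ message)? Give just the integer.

Key is 196 > 128 bytes, so it is hashed to 64 bytes then zero-padded to 128: |K'| = 128.
Inner input = (K'⊕ipad) ∥ m → 128 + 35 = 163 bytes.

163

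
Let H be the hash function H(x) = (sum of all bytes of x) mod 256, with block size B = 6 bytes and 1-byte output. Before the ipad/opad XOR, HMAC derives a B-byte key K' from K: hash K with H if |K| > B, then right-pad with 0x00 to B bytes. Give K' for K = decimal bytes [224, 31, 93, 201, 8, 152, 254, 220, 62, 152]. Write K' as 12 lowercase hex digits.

750000000000

|K| = 10 > B = 6, so first hash the key.
H(K): sum = 224+31+93+201+8+152+254+220+62+152 = 1397; mod 256 = 117 → 75.
Zero-pad H(K) = 75 to 6 bytes: K' = 75 00 00 00 00 00.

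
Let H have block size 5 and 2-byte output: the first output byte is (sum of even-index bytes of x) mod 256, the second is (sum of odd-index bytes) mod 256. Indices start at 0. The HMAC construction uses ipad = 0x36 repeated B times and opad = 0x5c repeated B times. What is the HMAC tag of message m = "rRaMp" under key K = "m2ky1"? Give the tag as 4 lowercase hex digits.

Key "m2ky1" = 6d 32 6b 79 31 is exactly B = 5 bytes: K' = 6d 32 6b 79 31.
K' ⊕ ipad = 5b 04 5d 4f 07.  K' ⊕ opad = 31 6e 37 25 6d.
Inner input = (K'⊕ipad) ∥ m = 5b 04 5d 4f 07 ∥ 72 52 61 4d 70.
Inner hash: even-index sum = 350 mod 256 = 94; odd-index sum = 406 mod 256 = 150 → 5e 96.
Outer input = (K'⊕opad) ∥ inner = 31 6e 37 25 6d ∥ 5e 96.
Outer hash (tag): even-index sum = 363 mod 256 = 107; odd-index sum = 241 mod 256 = 241 → 6b f1.

6bf1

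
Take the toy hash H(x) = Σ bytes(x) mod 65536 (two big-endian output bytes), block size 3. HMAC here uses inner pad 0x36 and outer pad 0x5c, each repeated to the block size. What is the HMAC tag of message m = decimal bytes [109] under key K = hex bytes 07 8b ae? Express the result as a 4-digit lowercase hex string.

0318

Key hex bytes 07 8b ae is exactly B = 3 bytes: K' = 07 8b ae.
K' ⊕ ipad = 31 bd 98.  K' ⊕ opad = 5b d7 f2.
Inner input = (K'⊕ipad) ∥ m = 31 bd 98 ∥ 6d.
Inner hash: sum = 49+189+152+109 = 499 → 01 f3.
Outer input = (K'⊕opad) ∥ inner = 5b d7 f2 ∥ 01 f3.
Outer hash (tag): sum = 91+215+242+1+243 = 792 → 03 18.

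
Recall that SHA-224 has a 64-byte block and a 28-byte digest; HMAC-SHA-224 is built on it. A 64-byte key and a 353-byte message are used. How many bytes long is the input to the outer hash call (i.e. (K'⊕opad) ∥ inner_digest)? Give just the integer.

Key is 64 ≤ 64 bytes, zero-padded: |K'| = 64.
Outer input = (K'⊕opad) ∥ H(inner) → 64 + 28 = 92 bytes.

92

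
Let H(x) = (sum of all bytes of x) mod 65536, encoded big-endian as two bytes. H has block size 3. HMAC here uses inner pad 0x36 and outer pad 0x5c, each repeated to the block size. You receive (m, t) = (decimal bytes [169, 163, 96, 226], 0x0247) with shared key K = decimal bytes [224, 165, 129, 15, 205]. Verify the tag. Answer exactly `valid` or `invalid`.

Key decimal bytes [224, 165, 129, 15, 205] = e0 a5 81 0f cd is 5 bytes > B = 3, so hash it first: H(key) = 02 e2, then zero-pad to 3 bytes: K' = 02 e2 00.
K' ⊕ ipad = 34 d4 36; K' ⊕ opad = 5e be 5c.
Inner hash: sum = 52+212+54+169+163+96+226 = 972 → 03 cc.
Outer hash (recomputed tag): sum = 94+190+92+3+204 = 583 → 02 47.
Recomputed tag = 0247; claimed = 0247 → match.

valid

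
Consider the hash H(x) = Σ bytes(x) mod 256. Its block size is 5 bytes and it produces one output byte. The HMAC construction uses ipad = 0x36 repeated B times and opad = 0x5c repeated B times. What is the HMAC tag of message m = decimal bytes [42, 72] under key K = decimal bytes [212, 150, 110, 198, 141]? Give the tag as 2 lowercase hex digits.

Key decimal bytes [212, 150, 110, 198, 141] = d4 96 6e c6 8d is exactly B = 5 bytes: K' = d4 96 6e c6 8d.
K' ⊕ ipad = e2 a0 58 f0 bb.  K' ⊕ opad = 88 ca 32 9a d1.
Inner input = (K'⊕ipad) ∥ m = e2 a0 58 f0 bb ∥ 2a 48.
Inner hash: sum = 226+160+88+240+187+42+72 = 1015; mod 256 = 247 → f7.
Outer input = (K'⊕opad) ∥ inner = 88 ca 32 9a d1 ∥ f7.
Outer hash (tag): sum = 136+202+50+154+209+247 = 998; mod 256 = 230 → e6.

e6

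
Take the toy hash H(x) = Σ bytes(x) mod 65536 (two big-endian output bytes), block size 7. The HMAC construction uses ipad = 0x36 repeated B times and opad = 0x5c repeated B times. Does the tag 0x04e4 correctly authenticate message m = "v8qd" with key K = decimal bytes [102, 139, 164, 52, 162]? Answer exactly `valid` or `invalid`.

invalid

Key decimal bytes [102, 139, 164, 52, 162] = 66 8b a4 34 a2 is 5 bytes ≤ B = 7; zero-pad to 7 bytes: K' = 66 8b a4 34 a2 00 00.
K' ⊕ ipad = 50 bd 92 02 94 36 36; K' ⊕ opad = 3a d7 f8 68 fe 5c 5c.
Inner hash: sum = 80+189+146+2+148+54+54+118+56+113+100 = 1060 → 04 24.
Outer hash (recomputed tag): sum = 58+215+248+104+254+92+92+4+36 = 1103 → 04 4f.
Recomputed tag = 044f; claimed = 04e4 → mismatch.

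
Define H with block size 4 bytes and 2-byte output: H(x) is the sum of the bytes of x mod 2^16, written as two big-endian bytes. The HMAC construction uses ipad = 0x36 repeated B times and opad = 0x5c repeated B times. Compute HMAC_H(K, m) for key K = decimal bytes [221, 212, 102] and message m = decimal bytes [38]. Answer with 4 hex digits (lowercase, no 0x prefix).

021a

Key decimal bytes [221, 212, 102] = dd d4 66 is 3 bytes ≤ B = 4; zero-pad to 4 bytes: K' = dd d4 66 00.
K' ⊕ ipad = eb e2 50 36.  K' ⊕ opad = 81 88 3a 5c.
Inner input = (K'⊕ipad) ∥ m = eb e2 50 36 ∥ 26.
Inner hash: sum = 235+226+80+54+38 = 633 → 02 79.
Outer input = (K'⊕opad) ∥ inner = 81 88 3a 5c ∥ 02 79.
Outer hash (tag): sum = 129+136+58+92+2+121 = 538 → 02 1a.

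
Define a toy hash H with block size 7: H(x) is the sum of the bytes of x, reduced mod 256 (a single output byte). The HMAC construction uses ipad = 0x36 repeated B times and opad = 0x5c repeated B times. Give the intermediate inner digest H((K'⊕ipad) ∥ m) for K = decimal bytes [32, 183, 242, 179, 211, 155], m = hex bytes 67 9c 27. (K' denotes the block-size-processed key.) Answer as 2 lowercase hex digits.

d2

Key decimal bytes [32, 183, 242, 179, 211, 155] = 20 b7 f2 b3 d3 9b is 6 bytes ≤ B = 7; zero-pad to 7 bytes: K' = 20 b7 f2 b3 d3 9b 00.
K' ⊕ ipad = 16 81 c4 85 e5 ad 36.
Inner input = 16 81 c4 85 e5 ad 36 ∥ 67 9c 27.
Inner hash: sum = 22+129+196+133+229+173+54+103+156+39 = 1234; mod 256 = 210 → d2.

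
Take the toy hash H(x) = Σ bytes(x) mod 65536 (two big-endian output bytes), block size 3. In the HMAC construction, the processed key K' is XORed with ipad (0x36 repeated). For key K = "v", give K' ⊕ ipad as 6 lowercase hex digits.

403636

Key "v" = 76 is 1 byte ≤ B = 3; zero-pad to 3 bytes: K' = 76 00 00.
XOR each byte with 0x36: 76⊕36=40, 00⊕36=36, 00⊕36=36.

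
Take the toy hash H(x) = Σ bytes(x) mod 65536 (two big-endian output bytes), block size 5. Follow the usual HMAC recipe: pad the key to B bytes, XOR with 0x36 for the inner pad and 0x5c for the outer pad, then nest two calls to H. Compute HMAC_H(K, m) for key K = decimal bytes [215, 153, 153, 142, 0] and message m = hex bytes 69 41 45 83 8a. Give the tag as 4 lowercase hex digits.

0371

Key decimal bytes [215, 153, 153, 142, 0] = d7 99 99 8e 00 is exactly B = 5 bytes: K' = d7 99 99 8e 00.
K' ⊕ ipad = e1 af af b8 36.  K' ⊕ opad = 8b c5 c5 d2 5c.
Inner input = (K'⊕ipad) ∥ m = e1 af af b8 36 ∥ 69 41 45 83 8a.
Inner hash: sum = 225+175+175+184+54+105+65+69+131+138 = 1321 → 05 29.
Outer input = (K'⊕opad) ∥ inner = 8b c5 c5 d2 5c ∥ 05 29.
Outer hash (tag): sum = 139+197+197+210+92+5+41 = 881 → 03 71.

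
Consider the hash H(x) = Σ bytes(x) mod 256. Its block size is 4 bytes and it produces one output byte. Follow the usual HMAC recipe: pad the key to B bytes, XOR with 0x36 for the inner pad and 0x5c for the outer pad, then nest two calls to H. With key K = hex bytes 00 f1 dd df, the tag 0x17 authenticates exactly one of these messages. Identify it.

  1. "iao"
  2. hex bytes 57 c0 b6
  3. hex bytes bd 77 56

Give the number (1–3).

Key hex bytes 00 f1 dd df is exactly B = 4 bytes: K' = 00 f1 dd df.
K' ⊕ ipad = 36 c7 eb e9; K' ⊕ opad = 5c ad 81 83.
m1: inner = H(36 c7 eb e9 69 61 6f) = 0a; tag = H(5c ad 81 83 0a) = 17 ← matches
m2: inner = H(36 c7 eb e9 57 c0 b6) = 9e; tag = H(5c ad 81 83 9e) = ab
m3: inner = H(36 c7 eb e9 bd 77 56) = 5b; tag = H(5c ad 81 83 5b) = 68

1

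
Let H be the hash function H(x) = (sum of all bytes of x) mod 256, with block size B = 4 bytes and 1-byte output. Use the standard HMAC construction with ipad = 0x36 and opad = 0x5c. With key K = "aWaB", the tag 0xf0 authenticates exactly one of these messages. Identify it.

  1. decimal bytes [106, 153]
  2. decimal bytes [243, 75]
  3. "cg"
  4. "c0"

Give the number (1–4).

3

Key "aWaB" = 61 57 61 42 is exactly B = 4 bytes: K' = 61 57 61 42.
K' ⊕ ipad = 57 61 57 74; K' ⊕ opad = 3d 0b 3d 1e.
m1: inner = H(57 61 57 74 6a 99) = 86; tag = H(3d 0b 3d 1e 86) = 29
m2: inner = H(57 61 57 74 f3 4b) = c1; tag = H(3d 0b 3d 1e c1) = 64
m3: inner = H(57 61 57 74 63 67) = 4d; tag = H(3d 0b 3d 1e 4d) = f0 ← matches
m4: inner = H(57 61 57 74 63 30) = 16; tag = H(3d 0b 3d 1e 16) = b9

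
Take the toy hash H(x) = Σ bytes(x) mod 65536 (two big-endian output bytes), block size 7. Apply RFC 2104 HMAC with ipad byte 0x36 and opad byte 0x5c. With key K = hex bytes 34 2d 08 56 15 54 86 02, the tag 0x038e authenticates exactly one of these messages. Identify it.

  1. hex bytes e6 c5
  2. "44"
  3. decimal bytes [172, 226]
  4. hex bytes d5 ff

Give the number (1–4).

1

Key hex bytes 34 2d 08 56 15 54 86 02 is 8 bytes > B = 7, so hash it first: H(key) = 01 b0, then zero-pad to 7 bytes: K' = 01 b0 00 00 00 00 00.
K' ⊕ ipad = 37 86 36 36 36 36 36; K' ⊕ opad = 5d ec 5c 5c 5c 5c 5c.
m1: inner = H(37 86 36 36 36 36 36 e6 c5) = 03 76; tag = H(5d ec 5c 5c 5c 5c 5c 03 76) = 038e ← matches
m2: inner = H(37 86 36 36 36 36 36 34 34) = 02 33; tag = H(5d ec 5c 5c 5c 5c 5c 02 33) = 034a
m3: inner = H(37 86 36 36 36 36 36 ac e2) = 03 59; tag = H(5d ec 5c 5c 5c 5c 5c 03 59) = 0371
m4: inner = H(37 86 36 36 36 36 36 d5 ff) = 03 9f; tag = H(5d ec 5c 5c 5c 5c 5c 03 9f) = 03b7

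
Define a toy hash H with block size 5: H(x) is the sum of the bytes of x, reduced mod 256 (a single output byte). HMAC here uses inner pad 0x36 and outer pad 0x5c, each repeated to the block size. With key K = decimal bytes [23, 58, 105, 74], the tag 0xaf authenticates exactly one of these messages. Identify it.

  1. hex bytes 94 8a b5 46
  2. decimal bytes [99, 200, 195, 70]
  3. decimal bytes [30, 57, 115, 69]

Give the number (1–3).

Key decimal bytes [23, 58, 105, 74] = 17 3a 69 4a is 4 bytes ≤ B = 5; zero-pad to 5 bytes: K' = 17 3a 69 4a 00.
K' ⊕ ipad = 21 0c 5f 7c 36; K' ⊕ opad = 4b 66 35 16 5c.
m1: inner = H(21 0c 5f 7c 36 94 8a b5 46) = 57; tag = H(4b 66 35 16 5c 57) = af ← matches
m2: inner = H(21 0c 5f 7c 36 63 c8 c3 46) = 72; tag = H(4b 66 35 16 5c 72) = ca
m3: inner = H(21 0c 5f 7c 36 1e 39 73 45) = 4d; tag = H(4b 66 35 16 5c 4d) = a5

1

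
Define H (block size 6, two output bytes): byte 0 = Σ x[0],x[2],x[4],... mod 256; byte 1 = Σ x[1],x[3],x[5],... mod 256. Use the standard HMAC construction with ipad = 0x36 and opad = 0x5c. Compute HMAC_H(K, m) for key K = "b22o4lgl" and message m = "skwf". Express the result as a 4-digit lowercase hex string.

9a69

Key "b22o4lgl" = 62 32 32 6f 34 6c 67 6c is 8 bytes > B = 6, so hash it first: H(key) = 2f 79, then zero-pad to 6 bytes: K' = 2f 79 00 00 00 00.
K' ⊕ ipad = 19 4f 36 36 36 36.  K' ⊕ opad = 73 25 5c 5c 5c 5c.
Inner input = (K'⊕ipad) ∥ m = 19 4f 36 36 36 36 ∥ 73 6b 77 66.
Inner hash: even-index sum = 367 mod 256 = 111; odd-index sum = 396 mod 256 = 140 → 6f 8c.
Outer input = (K'⊕opad) ∥ inner = 73 25 5c 5c 5c 5c ∥ 6f 8c.
Outer hash (tag): even-index sum = 410 mod 256 = 154; odd-index sum = 361 mod 256 = 105 → 9a 69.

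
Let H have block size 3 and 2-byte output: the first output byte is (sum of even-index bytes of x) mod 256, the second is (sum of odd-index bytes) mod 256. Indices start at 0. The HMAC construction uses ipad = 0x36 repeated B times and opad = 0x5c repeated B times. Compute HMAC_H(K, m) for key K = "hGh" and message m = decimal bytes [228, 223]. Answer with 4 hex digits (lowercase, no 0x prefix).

bdb6

Key "hGh" = 68 47 68 is exactly B = 3 bytes: K' = 68 47 68.
K' ⊕ ipad = 5e 71 5e.  K' ⊕ opad = 34 1b 34.
Inner input = (K'⊕ipad) ∥ m = 5e 71 5e ∥ e4 df.
Inner hash: even-index sum = 411 mod 256 = 155; odd-index sum = 341 mod 256 = 85 → 9b 55.
Outer input = (K'⊕opad) ∥ inner = 34 1b 34 ∥ 9b 55.
Outer hash (tag): even-index sum = 189 mod 256 = 189; odd-index sum = 182 mod 256 = 182 → bd b6.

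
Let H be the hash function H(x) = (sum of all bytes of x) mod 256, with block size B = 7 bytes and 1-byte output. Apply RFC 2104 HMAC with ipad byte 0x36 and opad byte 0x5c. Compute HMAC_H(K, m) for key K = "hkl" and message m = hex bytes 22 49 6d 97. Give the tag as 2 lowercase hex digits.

67

Key "hkl" = 68 6b 6c is 3 bytes ≤ B = 7; zero-pad to 7 bytes: K' = 68 6b 6c 00 00 00 00.
K' ⊕ ipad = 5e 5d 5a 36 36 36 36.  K' ⊕ opad = 34 37 30 5c 5c 5c 5c.
Inner input = (K'⊕ipad) ∥ m = 5e 5d 5a 36 36 36 36 ∥ 22 49 6d 97.
Inner hash: sum = 94+93+90+54+54+54+54+34+73+109+151 = 860; mod 256 = 92 → 5c.
Outer input = (K'⊕opad) ∥ inner = 34 37 30 5c 5c 5c 5c ∥ 5c.
Outer hash (tag): sum = 52+55+48+92+92+92+92+92 = 615; mod 256 = 103 → 67.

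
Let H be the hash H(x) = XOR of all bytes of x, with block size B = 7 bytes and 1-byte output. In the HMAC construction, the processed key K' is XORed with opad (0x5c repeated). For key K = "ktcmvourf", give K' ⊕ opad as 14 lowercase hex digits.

355c5c5c5c5c5c

Key "ktcmvourf" = 6b 74 63 6d 76 6f 75 72 66 is 9 bytes > B = 7, so hash it first: H(key) = 69, then zero-pad to 7 bytes: K' = 69 00 00 00 00 00 00.
XOR each byte with 0x5c: 69⊕5c=35, 00⊕5c=5c, 00⊕5c=5c, 00⊕5c=5c, 00⊕5c=5c, 00⊕5c=5c, 00⊕5c=5c.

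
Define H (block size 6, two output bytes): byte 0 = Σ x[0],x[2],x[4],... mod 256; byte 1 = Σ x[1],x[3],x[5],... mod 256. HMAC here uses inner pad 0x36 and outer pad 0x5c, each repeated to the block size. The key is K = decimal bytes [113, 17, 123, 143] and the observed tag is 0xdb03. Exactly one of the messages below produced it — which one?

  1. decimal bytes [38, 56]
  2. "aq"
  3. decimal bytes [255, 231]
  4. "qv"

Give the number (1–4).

2

Key decimal bytes [113, 17, 123, 143] = 71 11 7b 8f is 4 bytes ≤ B = 6; zero-pad to 6 bytes: K' = 71 11 7b 8f 00 00.
K' ⊕ ipad = 47 27 4d b9 36 36; K' ⊕ opad = 2d 4d 27 d3 5c 5c.
m1: inner = H(47 27 4d b9 36 36 26 38) = f0 4e; tag = H(2d 4d 27 d3 5c 5c f0 4e) = a0ca
m2: inner = H(47 27 4d b9 36 36 61 71) = 2b 87; tag = H(2d 4d 27 d3 5c 5c 2b 87) = db03 ← matches
m3: inner = H(47 27 4d b9 36 36 ff e7) = c9 fd; tag = H(2d 4d 27 d3 5c 5c c9 fd) = 7979
m4: inner = H(47 27 4d b9 36 36 71 76) = 3b 8c; tag = H(2d 4d 27 d3 5c 5c 3b 8c) = eb08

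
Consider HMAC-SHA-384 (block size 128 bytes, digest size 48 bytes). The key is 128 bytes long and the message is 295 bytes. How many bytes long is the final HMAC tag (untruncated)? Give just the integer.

48

The tag is one SHA-384 digest: 48 bytes.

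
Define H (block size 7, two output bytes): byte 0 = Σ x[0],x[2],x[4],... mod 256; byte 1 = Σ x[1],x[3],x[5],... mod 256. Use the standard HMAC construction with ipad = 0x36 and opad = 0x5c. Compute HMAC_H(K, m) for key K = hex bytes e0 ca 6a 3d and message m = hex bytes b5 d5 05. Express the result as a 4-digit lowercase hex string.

a1c6

Key hex bytes e0 ca 6a 3d is 4 bytes ≤ B = 7; zero-pad to 7 bytes: K' = e0 ca 6a 3d 00 00 00.
K' ⊕ ipad = d6 fc 5c 0b 36 36 36.  K' ⊕ opad = bc 96 36 61 5c 5c 5c.
Inner input = (K'⊕ipad) ∥ m = d6 fc 5c 0b 36 36 36 ∥ b5 d5 05.
Inner hash: even-index sum = 627 mod 256 = 115; odd-index sum = 503 mod 256 = 247 → 73 f7.
Outer input = (K'⊕opad) ∥ inner = bc 96 36 61 5c 5c 5c ∥ 73 f7.
Outer hash (tag): even-index sum = 673 mod 256 = 161; odd-index sum = 454 mod 256 = 198 → a1 c6.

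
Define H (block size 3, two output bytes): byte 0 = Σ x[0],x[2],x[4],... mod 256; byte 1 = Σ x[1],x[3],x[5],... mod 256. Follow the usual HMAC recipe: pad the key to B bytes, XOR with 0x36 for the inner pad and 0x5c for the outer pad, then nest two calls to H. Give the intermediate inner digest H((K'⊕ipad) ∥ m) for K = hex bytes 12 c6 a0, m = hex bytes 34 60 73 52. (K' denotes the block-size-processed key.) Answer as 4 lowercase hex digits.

6c97

Key hex bytes 12 c6 a0 is exactly B = 3 bytes: K' = 12 c6 a0.
K' ⊕ ipad = 24 f0 96.
Inner input = 24 f0 96 ∥ 34 60 73 52.
Inner hash: even-index sum = 364 mod 256 = 108; odd-index sum = 407 mod 256 = 151 → 6c 97.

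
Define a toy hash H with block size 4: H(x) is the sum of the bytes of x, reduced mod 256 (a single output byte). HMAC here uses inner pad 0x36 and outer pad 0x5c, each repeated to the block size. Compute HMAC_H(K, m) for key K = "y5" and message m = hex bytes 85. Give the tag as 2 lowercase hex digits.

Key "y5" = 79 35 is 2 bytes ≤ B = 4; zero-pad to 4 bytes: K' = 79 35 00 00.
K' ⊕ ipad = 4f 03 36 36.  K' ⊕ opad = 25 69 5c 5c.
Inner input = (K'⊕ipad) ∥ m = 4f 03 36 36 ∥ 85.
Inner hash: sum = 79+3+54+54+133 = 323; mod 256 = 67 → 43.
Outer input = (K'⊕opad) ∥ inner = 25 69 5c 5c ∥ 43.
Outer hash (tag): sum = 37+105+92+92+67 = 393; mod 256 = 137 → 89.

89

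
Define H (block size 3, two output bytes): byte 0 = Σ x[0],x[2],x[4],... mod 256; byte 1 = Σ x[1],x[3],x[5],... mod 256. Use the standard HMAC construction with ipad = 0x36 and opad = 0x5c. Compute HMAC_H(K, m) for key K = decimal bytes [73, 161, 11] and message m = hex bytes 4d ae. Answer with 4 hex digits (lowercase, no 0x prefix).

5067

Key decimal bytes [73, 161, 11] = 49 a1 0b is exactly B = 3 bytes: K' = 49 a1 0b.
K' ⊕ ipad = 7f 97 3d.  K' ⊕ opad = 15 fd 57.
Inner input = (K'⊕ipad) ∥ m = 7f 97 3d ∥ 4d ae.
Inner hash: even-index sum = 362 mod 256 = 106; odd-index sum = 228 mod 256 = 228 → 6a e4.
Outer input = (K'⊕opad) ∥ inner = 15 fd 57 ∥ 6a e4.
Outer hash (tag): even-index sum = 336 mod 256 = 80; odd-index sum = 359 mod 256 = 103 → 50 67.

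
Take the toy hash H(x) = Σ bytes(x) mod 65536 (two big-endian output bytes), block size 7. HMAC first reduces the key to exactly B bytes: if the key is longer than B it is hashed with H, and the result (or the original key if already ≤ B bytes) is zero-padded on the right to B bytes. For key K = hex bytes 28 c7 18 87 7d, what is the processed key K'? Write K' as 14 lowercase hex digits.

28c718877d0000

Key hex bytes 28 c7 18 87 7d is 5 bytes ≤ B = 7; zero-pad to 7 bytes: K' = 28 c7 18 87 7d 00 00.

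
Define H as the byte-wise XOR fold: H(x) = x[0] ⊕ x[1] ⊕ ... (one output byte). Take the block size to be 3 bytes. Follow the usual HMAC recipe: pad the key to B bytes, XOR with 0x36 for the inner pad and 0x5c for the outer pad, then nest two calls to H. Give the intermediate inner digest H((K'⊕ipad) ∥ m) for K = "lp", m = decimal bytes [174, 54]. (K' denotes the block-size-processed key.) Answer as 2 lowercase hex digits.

b2

Key "lp" = 6c 70 is 2 bytes ≤ B = 3; zero-pad to 3 bytes: K' = 6c 70 00.
K' ⊕ ipad = 5a 46 36.
Inner input = 5a 46 36 ∥ ae 36.
Inner hash: XOR 5a⊕46⊕36⊕ae⊕36 = b2.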